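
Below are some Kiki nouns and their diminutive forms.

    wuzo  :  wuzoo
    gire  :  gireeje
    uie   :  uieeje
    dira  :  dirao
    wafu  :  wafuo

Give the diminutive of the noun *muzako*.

muzakoo

The suffix is conditioned by the last vowel: -eje when the last vowel of the stem is a front vowel (*gire*, *uie*); -o when the last vowel of the stem is a back vowel (*wuzo*, *dira*, *wafu*).
The last vowel of *muzako* is /o/, which is a back vowel, so the suffix is -o, giving *muzakoo*.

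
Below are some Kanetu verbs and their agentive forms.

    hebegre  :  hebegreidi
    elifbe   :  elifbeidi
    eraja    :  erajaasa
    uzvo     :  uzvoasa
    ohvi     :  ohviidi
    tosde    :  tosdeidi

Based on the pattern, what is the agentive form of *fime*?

Looking at the last vowel of each stem: -idi when the last vowel of the stem is a front vowel (*hebegre*, *elifbe*, *ohvi*, *tosde*); -asa when the last vowel of the stem is a back vowel (*eraja*, *uzvo*).
The last vowel of *fime* is /e/, which is a front vowel, so the suffix is -idi, giving *fimeidi*.

fimeidi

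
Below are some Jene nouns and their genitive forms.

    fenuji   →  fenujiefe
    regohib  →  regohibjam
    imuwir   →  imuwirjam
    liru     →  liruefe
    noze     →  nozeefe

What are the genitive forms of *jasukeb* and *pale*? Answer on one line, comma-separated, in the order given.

The alternation tracks the final sound of the stem — -jam when the stem ends in a consonant (*regohib*, *imuwir*); -efe when the stem ends in a vowel (*fenuji*, *liru*, *noze*).
Since the final sound of *jasukeb* is /b/ (a consonant), it takes -jam, giving *jasukebjam*.
*pale*: final sound = /e/, a vowel → -efe → *paleefe*.

jasukebjam, paleefe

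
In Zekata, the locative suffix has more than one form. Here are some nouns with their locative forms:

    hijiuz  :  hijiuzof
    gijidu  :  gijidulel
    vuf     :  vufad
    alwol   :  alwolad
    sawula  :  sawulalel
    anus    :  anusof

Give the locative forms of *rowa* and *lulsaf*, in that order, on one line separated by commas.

rowalel, lulsafad

The alternation tracks the final sound of the stem — -of when the stem ends in a sibilant (*hijiuz*, *anus*); -ad when the stem ends in a non-sibilant consonant (*vuf*, *alwol*); -lel when the stem ends in a vowel (*gijidu*, *sawula*).
Since the final sound of *rowa* is /a/ (a vowel), it takes -lel, giving *rowalel*.
The final sound of *lulsaf* is /f/, which is a non-sibilant consonant, so the suffix is -ad, giving *lulsafad*.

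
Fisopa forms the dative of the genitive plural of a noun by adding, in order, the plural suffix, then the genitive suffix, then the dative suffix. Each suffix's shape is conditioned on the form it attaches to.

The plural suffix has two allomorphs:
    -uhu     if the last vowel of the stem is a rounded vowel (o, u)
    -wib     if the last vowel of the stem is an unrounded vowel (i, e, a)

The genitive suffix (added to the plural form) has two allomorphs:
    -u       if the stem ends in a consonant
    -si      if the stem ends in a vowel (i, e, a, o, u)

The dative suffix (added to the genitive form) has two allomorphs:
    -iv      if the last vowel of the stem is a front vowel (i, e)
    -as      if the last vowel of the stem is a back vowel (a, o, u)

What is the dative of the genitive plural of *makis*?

makiswibuas

*makis*: last vowel = /i/, an unrounded vowel → -wib → *makiswib*.
The plural form *makiswib* — final sound /b/ (a consonant) → -u → *makiswibu*.
The last vowel of the genitive form *makiswibu* is /u/, which is a back vowel, so the dative suffix is -as, giving *makiswibuas*.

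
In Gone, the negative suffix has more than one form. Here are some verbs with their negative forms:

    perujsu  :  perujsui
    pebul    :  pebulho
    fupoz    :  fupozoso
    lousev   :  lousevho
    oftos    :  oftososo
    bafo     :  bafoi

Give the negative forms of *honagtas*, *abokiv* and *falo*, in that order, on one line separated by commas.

Looking at the final sound of each stem: -oso when the stem ends in a sibilant (*fupoz*, *oftos*); -ho when the stem ends in a non-sibilant consonant (*pebul*, *lousev*); -i when the stem ends in a vowel (*perujsu*, *bafo*).
Since the final sound of *honagtas* is /s/ (a sibilant), it takes -oso, giving *honagtasoso*.
*abokiv*: final sound = /v/, a non-sibilant consonant → -ho → *abokivho*.
Since the final sound of *falo* is /o/ (a vowel), it takes -i, giving *faloi*.

honagtasoso, abokivho, faloi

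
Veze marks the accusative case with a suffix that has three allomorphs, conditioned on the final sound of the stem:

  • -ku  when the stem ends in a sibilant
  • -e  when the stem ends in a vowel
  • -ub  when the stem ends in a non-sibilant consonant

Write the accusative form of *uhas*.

The final sound of *uhas* is /s/, which is a sibilant, so the suffix is -ku, giving *uhasku*.

uhasku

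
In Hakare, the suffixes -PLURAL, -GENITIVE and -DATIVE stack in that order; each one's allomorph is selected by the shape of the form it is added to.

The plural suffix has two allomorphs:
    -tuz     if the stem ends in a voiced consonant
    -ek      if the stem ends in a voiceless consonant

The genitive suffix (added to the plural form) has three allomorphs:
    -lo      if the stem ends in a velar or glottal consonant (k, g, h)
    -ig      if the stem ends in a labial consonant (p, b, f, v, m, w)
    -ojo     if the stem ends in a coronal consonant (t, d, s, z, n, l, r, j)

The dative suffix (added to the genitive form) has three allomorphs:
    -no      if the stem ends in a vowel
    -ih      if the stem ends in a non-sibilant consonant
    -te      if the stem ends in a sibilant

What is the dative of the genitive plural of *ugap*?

ugapeklono

*ugap*: final consonant = /p/, voiceless → -ek → *ugapek*.
The final consonant of the plural form *ugapek* is /k/, which is velar/glottal, so the genitive suffix is -lo, giving *ugapeklo*.
The genitive form *ugapeklo* — final sound /o/ (a vowel) → -no → *ugapeklono*.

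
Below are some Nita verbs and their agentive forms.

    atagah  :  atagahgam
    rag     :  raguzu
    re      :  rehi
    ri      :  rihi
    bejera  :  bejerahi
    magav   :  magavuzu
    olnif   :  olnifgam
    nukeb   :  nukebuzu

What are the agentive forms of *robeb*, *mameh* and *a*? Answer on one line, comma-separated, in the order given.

robebuzu, mamehgam, ahi

The pattern is voicing of the final sound: -gam when the stem ends in a voiceless consonant (*atagah*, *olnif*); -uzu when the stem ends in a voiced consonant (*rag*, *magav*, *nukeb*); -hi when the stem ends in a vowel (*re*, *ri*, *bejera*).
*robeb* — final sound /b/ (a voiced consonant) → -uzu → *robebuzu*.
*mameh*: final sound = /h/, a voiceless consonant → -gam → *mamehgam*.
Since the final sound of *a* is /a/ (a vowel), it takes -hi, giving *ahi*.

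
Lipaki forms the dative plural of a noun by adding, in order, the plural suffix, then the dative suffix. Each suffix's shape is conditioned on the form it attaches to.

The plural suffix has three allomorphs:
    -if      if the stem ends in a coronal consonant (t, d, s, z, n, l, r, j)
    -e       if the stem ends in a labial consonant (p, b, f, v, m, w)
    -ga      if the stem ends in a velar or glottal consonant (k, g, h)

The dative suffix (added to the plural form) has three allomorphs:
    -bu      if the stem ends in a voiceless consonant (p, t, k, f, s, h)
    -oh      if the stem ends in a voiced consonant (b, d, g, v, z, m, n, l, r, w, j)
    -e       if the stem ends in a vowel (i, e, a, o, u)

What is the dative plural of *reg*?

reggae

*reg* — final consonant /g/ (velar/glottal) → -ga → *regga*.
Since the final sound of the plural form *regga* is /a/ (a vowel), it takes -e, giving *reggae*.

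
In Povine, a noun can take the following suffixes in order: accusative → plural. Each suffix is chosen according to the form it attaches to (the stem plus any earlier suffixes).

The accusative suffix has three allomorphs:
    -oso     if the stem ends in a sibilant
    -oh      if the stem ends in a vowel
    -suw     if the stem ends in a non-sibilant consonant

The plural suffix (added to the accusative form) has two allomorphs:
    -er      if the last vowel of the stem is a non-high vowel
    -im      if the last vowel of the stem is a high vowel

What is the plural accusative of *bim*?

bimsuwim

Since the final sound of *bim* is /m/ (a non-sibilant consonant), it takes -suw, giving *bimsuw*.
The accusative form *bimsuw* — last vowel /u/ (a high vowel) → -im → *bimsuwim*.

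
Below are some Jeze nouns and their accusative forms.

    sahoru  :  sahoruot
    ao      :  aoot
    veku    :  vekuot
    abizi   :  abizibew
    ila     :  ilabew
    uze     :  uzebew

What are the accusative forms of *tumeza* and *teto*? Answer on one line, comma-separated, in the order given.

tumezabew, tetoot

The pattern is rounding harmony: -ot when the last vowel of the stem is a rounded vowel (*sahoru*, *ao*, *veku*); -bew when the last vowel of the stem is an unrounded vowel (*abizi*, *ila*, *uze*).
Since the last vowel of *tumeza* is /a/ (an unrounded vowel), it takes -bew, giving *tumezabew*.
*teto* — last vowel /o/ (a rounded vowel) → -ot → *tetoot*.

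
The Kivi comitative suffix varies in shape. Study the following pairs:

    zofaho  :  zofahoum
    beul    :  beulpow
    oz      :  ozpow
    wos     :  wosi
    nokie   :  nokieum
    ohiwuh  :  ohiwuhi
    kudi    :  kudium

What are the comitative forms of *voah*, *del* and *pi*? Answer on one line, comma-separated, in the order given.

voahi, delpow, pium

Looking at the final sound of each stem: -i when the stem ends in a voiceless consonant (*wos*, *ohiwuh*); -pow when the stem ends in a voiced consonant (*beul*, *oz*); -um when the stem ends in a vowel (*zofaho*, *nokie*, *kudi*).
*voah*: final sound = /h/, a voiceless consonant → -i → *voahi*.
*del*: final sound = /l/, a voiced consonant → -pow → *delpow*.
The final sound of *pi* is /i/, which is a vowel, so the suffix is -um, giving *pium*.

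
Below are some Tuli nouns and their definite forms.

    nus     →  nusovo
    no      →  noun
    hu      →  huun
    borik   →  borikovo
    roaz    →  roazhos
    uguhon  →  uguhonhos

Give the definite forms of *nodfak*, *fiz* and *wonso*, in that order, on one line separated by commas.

nodfakovo, fizhos, wonsoun

The pattern is voicing of the final sound: -ovo when the stem ends in a voiceless consonant (*nus*, *borik*); -hos when the stem ends in a voiced consonant (*roaz*, *uguhon*); -un when the stem ends in a vowel (*no*, *hu*).
*nodfak* — final sound /k/ (a voiceless consonant) → -ovo → *nodfakovo*.
Since the final sound of *fiz* is /z/ (a voiced consonant), it takes -hos, giving *fizhos*.
The final sound of *wonso* is /o/, which is a vowel, so the suffix is -un, giving *wonsoun*.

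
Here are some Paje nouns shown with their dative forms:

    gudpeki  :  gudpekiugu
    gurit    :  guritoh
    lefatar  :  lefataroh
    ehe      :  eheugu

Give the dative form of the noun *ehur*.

The suffix is conditioned by the final sound: -oh when the stem ends in a consonant (*gurit*, *lefatar*); -ugu when the stem ends in a vowel (*gudpeki*, *ehe*).
The final sound of *ehur* is /r/, which is a consonant, so the suffix is -oh, giving *ehuroh*.

ehuroh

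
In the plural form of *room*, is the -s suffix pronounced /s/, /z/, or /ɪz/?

The stem *room* ends in a voiced non-sibilant sound.
The plural suffix surfaces as /ɪz/ after sibilants, /s/ after other voiceless consonants, and /z/ after other voiced sounds.
So the plural -s on *room* is pronounced /z/.

/z/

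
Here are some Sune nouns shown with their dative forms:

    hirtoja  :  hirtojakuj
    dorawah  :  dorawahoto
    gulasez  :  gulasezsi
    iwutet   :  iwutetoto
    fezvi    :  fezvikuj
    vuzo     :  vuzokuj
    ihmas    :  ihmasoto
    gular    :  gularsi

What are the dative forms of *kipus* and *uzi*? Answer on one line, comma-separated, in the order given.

Looking at the final sound of each stem: -oto when the stem ends in a voiceless consonant (*dorawah*, *iwutet*, *ihmas*); -si when the stem ends in a voiced consonant (*gulasez*, *gular*); -kuj when the stem ends in a vowel (*hirtoja*, *fezvi*, *vuzo*).
*kipus*: final sound = /s/, a voiceless consonant → -oto → *kipusoto*.
The final sound of *uzi* is /i/, which is a vowel, so the suffix is -kuj, giving *uzikuj*.

kipusoto, uzikuj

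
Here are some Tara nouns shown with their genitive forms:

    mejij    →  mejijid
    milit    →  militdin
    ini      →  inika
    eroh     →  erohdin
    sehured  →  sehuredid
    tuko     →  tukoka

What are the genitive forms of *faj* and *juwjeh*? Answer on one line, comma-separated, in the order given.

fajid, juwjehdin

The suffix is conditioned by the final sound: -din when the stem ends in a voiceless consonant (*milit*, *eroh*); -id when the stem ends in a voiced consonant (*mejij*, *sehured*); -ka when the stem ends in a vowel (*ini*, *tuko*).
The final sound of *faj* is /j/, which is a voiced consonant, so the suffix is -id, giving *fajid*.
*juwjeh* — final sound /h/ (a voiceless consonant) → -din → *juwjehdin*.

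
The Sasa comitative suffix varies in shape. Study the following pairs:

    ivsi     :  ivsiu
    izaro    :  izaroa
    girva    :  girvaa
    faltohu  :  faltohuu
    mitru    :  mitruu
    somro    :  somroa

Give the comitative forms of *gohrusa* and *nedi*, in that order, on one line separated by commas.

The suffix is conditioned by the last vowel: -u when the last vowel of the stem is a high vowel (*ivsi*, *faltohu*, *mitru*); -a when the last vowel of the stem is a non-high vowel (*izaro*, *girva*, *somro*).
*gohrusa*: last vowel = /a/, a non-high vowel → -a → *gohrusaa*.
*nedi* — last vowel /i/ (a high vowel) → -u → *nediu*.

gohrusaa, nediu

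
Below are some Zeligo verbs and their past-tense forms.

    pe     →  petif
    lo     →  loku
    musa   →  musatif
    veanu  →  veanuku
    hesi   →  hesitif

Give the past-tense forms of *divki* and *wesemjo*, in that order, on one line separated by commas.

divkitif, wesemjoku

The alternation tracks the last vowel of the stem — -ku when the last vowel of the stem is a rounded vowel (*lo*, *veanu*); -tif when the last vowel of the stem is an unrounded vowel (*pe*, *musa*, *hesi*).
The last vowel of *divki* is /i/, which is an unrounded vowel, so the suffix is -tif, giving *divkitif*.
*wesemjo* — last vowel /o/ (a rounded vowel) → -ku → *wesemjoku*.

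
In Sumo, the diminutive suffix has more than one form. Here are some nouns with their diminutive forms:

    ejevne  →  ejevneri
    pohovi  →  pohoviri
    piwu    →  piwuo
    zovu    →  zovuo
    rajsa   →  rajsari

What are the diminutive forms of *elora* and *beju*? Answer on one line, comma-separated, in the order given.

The suffix is conditioned by the last vowel: -o when the last vowel of the stem is a rounded vowel (*piwu*, *zovu*); -ri when the last vowel of the stem is an unrounded vowel (*ejevne*, *pohovi*, *rajsa*).
*elora* — last vowel /a/ (an unrounded vowel) → -ri → *elorari*.
*beju*: last vowel = /u/, a rounded vowel → -o → *bejuo*.

elorari, bejuo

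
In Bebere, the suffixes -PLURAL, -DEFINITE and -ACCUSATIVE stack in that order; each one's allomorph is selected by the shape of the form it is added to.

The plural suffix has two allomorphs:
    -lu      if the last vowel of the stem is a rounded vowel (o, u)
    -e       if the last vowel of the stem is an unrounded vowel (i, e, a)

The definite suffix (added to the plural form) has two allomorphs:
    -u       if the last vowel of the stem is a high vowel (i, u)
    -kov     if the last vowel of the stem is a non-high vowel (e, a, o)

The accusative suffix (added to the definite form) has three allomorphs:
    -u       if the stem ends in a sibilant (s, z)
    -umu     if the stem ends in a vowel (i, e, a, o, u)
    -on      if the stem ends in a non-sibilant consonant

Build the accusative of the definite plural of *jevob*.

jevobluuumu

*jevob* — last vowel /o/ (a rounded vowel) → -lu → *jevoblu*.
The last vowel of the plural form *jevoblu* is /u/, which is a high vowel, so the definite suffix is -u, giving *jevobluu*.
The definite form *jevobluu*: final sound = /u/, a vowel → -umu → *jevobluuumu*.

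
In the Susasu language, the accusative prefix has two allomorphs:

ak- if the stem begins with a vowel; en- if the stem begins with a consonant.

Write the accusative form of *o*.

*o* — first sound /o/ (a vowel) → ak- → *ako*.

ako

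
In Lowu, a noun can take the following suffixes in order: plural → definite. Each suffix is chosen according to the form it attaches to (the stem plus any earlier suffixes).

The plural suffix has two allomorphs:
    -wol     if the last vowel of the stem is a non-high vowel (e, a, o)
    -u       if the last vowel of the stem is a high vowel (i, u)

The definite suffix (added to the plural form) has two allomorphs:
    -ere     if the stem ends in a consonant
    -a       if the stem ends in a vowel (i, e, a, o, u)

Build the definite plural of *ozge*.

ozgewolere

Since the last vowel of *ozge* is /e/ (a non-high vowel), it takes -wol, giving *ozgewol*.
Since the final sound of the plural form *ozgewol* is /l/ (a consonant), it takes -ere, giving *ozgewolere*.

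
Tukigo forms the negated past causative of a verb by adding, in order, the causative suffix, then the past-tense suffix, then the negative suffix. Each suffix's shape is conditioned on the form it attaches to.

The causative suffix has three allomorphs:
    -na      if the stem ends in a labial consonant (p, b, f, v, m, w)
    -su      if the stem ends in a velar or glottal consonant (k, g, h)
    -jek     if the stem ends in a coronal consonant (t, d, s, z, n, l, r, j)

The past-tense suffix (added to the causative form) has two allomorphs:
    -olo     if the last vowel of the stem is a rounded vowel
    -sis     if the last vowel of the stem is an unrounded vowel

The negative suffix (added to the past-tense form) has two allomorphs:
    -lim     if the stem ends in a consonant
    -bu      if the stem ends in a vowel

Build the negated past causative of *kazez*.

*kazez* — final consonant /z/ (coronal) → -jek → *kazezjek*.
The causative form *kazezjek* — last vowel /e/ (an unrounded vowel) → -sis → *kazezjeksis*.
The final sound of the past-tense form *kazezjeksis* is /s/, which is a consonant, so the negative suffix is -lim, giving *kazezjeksislim*.

kazezjeksislim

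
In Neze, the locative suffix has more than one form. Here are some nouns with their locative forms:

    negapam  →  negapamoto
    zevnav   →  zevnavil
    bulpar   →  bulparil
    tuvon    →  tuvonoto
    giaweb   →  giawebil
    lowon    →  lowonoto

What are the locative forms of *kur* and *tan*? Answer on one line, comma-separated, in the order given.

kuril, tanoto

The pattern is nasality of the final consonant: -oto when the stem ends in a nasal (*negapam*, *tuvon*, *lowon*); -il when the stem ends in a non-nasal consonant (*zevnav*, *bulpar*, *giaweb*).
*kur* — final consonant /r/ (non-nasal) → -il → *kuril*.
Since the final consonant of *tan* is /n/ (a nasal), it takes -oto, giving *tanoto*.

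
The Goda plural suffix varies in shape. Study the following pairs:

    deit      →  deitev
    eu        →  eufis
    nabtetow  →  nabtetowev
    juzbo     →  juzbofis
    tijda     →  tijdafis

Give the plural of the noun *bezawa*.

bezawafis

Looking at the final sound of each stem: -ev when the stem ends in a consonant (*deit*, *nabtetow*); -fis when the stem ends in a vowel (*eu*, *juzbo*, *tijda*).
*bezawa*: final sound = /a/, a vowel → -fis → *bezawafis*.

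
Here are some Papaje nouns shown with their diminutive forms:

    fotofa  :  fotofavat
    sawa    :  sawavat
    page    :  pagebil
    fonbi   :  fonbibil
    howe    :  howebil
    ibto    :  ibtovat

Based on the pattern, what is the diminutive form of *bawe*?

bawebil

The suffix is conditioned by the last vowel: -bil when the last vowel of the stem is a front vowel (*page*, *fonbi*, *howe*); -vat when the last vowel of the stem is a back vowel (*fotofa*, *sawa*, *ibto*).
*bawe*: last vowel = /e/, a front vowel → -bil → *bawebil*.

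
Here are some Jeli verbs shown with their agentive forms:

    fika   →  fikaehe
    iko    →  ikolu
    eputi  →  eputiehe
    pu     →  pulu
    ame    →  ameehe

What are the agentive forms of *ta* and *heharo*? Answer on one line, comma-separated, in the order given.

The alternation tracks the last vowel of the stem — -lu when the last vowel of the stem is a rounded vowel (*iko*, *pu*); -ehe when the last vowel of the stem is an unrounded vowel (*fika*, *eputi*, *ame*).
*ta*: last vowel = /a/, an unrounded vowel → -ehe → *taehe*.
*heharo*: last vowel = /o/, a rounded vowel → -lu → *heharolu*.

taehe, heharolu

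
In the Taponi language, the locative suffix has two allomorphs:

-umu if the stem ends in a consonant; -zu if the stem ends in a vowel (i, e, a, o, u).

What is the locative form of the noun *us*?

usumu

*us*: final sound = /s/, a consonant → -umu → *usumu*.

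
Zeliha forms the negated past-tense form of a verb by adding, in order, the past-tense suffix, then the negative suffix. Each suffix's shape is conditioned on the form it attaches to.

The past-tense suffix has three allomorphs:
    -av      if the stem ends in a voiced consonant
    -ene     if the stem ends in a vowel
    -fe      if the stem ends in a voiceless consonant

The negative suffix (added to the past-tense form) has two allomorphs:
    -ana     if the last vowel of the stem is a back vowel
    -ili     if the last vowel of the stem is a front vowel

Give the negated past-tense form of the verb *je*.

jeeneili

*je*: final sound = /e/, a vowel → -ene → *jeene*.
The past-tense form *jeene* — last vowel /e/ (a front vowel) → -ili → *jeeneili*.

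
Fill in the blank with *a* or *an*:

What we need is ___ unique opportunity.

The indefinite article is chosen by the initial *sound* of the following word, not its spelling.
*unique* begins with the sound /juː/ (u pronounced /juː/) — a consonant sound.
So the article is *a*: What we need is a unique opportunity.

a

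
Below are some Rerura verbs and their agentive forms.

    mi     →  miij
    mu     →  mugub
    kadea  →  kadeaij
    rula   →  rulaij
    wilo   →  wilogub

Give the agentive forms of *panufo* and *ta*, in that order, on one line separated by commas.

The suffix is conditioned by the last vowel: -gub when the last vowel of the stem is a rounded vowel (*mu*, *wilo*); -ij when the last vowel of the stem is an unrounded vowel (*mi*, *kadea*, *rula*).
*panufo* — last vowel /o/ (a rounded vowel) → -gub → *panufogub*.
Since the last vowel of *ta* is /a/ (an unrounded vowel), it takes -ij, giving *taij*.

panufogub, taij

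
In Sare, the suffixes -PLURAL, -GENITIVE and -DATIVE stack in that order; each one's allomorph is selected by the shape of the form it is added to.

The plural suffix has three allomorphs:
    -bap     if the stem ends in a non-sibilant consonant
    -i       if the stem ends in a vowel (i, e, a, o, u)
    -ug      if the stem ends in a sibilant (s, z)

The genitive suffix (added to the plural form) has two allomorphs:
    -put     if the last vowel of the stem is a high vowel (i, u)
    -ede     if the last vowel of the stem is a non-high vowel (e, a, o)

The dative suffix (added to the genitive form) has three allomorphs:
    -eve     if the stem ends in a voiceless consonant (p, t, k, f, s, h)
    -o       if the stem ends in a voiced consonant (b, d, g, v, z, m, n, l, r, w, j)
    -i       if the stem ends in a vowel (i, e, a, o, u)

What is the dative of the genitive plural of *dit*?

*dit* — final sound /t/ (a non-sibilant consonant) → -bap → *ditbap*.
Since the last vowel of the plural form *ditbap* is /a/ (a non-high vowel), it takes -ede, giving *ditbapede*.
The final sound of the genitive form *ditbapede* is /e/, which is a vowel, so the dative suffix is -i, giving *ditbapedei*.

ditbapedei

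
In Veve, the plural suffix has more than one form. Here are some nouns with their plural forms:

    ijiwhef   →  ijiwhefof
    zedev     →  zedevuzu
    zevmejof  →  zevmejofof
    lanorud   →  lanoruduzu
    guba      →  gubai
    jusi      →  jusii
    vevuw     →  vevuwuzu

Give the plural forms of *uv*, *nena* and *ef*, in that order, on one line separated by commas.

uvuzu, nenai, efof

The suffix is conditioned by the final sound: -of when the stem ends in a voiceless consonant (*ijiwhef*, *zevmejof*); -uzu when the stem ends in a voiced consonant (*zedev*, *lanorud*, *vevuw*); -i when the stem ends in a vowel (*guba*, *jusi*).
Since the final sound of *uv* is /v/ (a voiced consonant), it takes -uzu, giving *uvuzu*.
*nena*: final sound = /a/, a vowel → -i → *nenai*.
Since the final sound of *ef* is /f/ (a voiceless consonant), it takes -of, giving *efof*.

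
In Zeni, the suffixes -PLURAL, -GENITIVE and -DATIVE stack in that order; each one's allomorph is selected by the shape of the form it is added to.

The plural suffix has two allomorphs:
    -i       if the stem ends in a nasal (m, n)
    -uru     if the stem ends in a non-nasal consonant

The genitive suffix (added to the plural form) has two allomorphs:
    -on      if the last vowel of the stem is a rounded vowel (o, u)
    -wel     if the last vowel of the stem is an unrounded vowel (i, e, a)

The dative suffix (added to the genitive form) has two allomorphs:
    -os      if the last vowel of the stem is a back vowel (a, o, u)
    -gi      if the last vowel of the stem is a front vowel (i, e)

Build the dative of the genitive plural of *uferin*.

The final consonant of *uferin* is /n/, which is a nasal, so the plural suffix is -i, giving *uferini*.
The plural form *uferini* — last vowel /i/ (an unrounded vowel) → -wel → *uferiniwel*.
The genitive form *uferiniwel*: last vowel = /e/, a front vowel → -gi → *uferiniwelgi*.

uferiniwelgi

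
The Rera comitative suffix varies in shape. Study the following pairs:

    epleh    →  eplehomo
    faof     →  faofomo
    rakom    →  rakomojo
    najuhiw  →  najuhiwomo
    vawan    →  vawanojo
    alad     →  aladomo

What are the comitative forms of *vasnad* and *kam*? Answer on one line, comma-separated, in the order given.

vasnadomo, kamojo

The alternation tracks the final consonant of the stem — -ojo when the stem ends in a nasal (*rakom*, *vawan*); -omo when the stem ends in a non-nasal consonant (*epleh*, *faof*, *najuhiw*, *alad*).
*vasnad* — final consonant /d/ (non-nasal) → -omo → *vasnadomo*.
Since the final consonant of *kam* is /m/ (a nasal), it takes -ojo, giving *kamojo*.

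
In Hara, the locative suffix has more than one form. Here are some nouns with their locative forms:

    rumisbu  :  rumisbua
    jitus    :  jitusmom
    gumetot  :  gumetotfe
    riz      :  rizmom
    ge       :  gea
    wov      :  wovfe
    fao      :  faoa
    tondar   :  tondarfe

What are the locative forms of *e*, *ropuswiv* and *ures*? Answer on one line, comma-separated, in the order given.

ea, ropuswivfe, uresmom

Looking at the final sound of each stem: -mom when the stem ends in a sibilant (*jitus*, *riz*); -fe when the stem ends in a non-sibilant consonant (*gumetot*, *wov*, *tondar*); -a when the stem ends in a vowel (*rumisbu*, *ge*, *fao*).
Since the final sound of *e* is /e/ (a vowel), it takes -a, giving *ea*.
Since the final sound of *ropuswiv* is /v/ (a non-sibilant consonant), it takes -fe, giving *ropuswivfe*.
*ures* — final sound /s/ (a sibilant) → -mom → *uresmom*.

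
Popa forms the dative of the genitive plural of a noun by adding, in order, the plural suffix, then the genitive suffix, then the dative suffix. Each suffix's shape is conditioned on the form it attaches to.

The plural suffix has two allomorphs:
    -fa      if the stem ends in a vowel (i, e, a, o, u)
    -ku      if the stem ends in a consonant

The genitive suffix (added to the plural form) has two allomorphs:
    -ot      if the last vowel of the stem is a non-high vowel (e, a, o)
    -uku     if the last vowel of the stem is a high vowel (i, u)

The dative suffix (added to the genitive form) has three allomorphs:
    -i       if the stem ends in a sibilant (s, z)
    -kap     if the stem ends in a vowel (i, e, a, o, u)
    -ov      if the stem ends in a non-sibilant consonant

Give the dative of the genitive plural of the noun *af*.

The final sound of *af* is /f/, which is a consonant, so the plural suffix is -ku, giving *afku*.
The plural form *afku* — last vowel /u/ (a high vowel) → -uku → *afkuuku*.
The final sound of the genitive form *afkuuku* is /u/, which is a vowel, so the dative suffix is -kap, giving *afkuukukap*.

afkuukukap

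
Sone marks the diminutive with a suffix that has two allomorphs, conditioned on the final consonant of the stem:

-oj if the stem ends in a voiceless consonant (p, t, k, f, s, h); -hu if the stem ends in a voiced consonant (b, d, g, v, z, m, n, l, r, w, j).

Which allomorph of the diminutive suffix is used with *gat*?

*gat*: final consonant = /t/, voiceless → -oj.

-oj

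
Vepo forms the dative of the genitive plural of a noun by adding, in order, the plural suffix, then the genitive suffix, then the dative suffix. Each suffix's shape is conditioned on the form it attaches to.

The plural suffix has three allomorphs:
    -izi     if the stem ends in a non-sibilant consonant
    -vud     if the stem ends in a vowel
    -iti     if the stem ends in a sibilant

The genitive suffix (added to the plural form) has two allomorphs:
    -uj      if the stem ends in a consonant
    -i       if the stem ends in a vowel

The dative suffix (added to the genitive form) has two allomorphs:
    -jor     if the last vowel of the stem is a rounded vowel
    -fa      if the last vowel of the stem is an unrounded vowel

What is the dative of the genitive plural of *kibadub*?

kibadubiziifa

*kibadub*: final sound = /b/, a non-sibilant consonant → -izi → *kibadubizi*.
The plural form *kibadubizi*: final sound = /i/, a vowel → -i → *kibadubizii*.
The genitive form *kibadubizii*: last vowel = /i/, an unrounded vowel → -fa → *kibadubiziifa*.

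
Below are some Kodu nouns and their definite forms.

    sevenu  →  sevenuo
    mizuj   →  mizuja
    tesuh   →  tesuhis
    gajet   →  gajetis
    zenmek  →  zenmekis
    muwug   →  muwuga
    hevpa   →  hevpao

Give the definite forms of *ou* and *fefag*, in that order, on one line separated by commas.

ouo, fefaga

The pattern is voicing of the final sound: -is when the stem ends in a voiceless consonant (*tesuh*, *gajet*, *zenmek*); -a when the stem ends in a voiced consonant (*mizuj*, *muwug*); -o when the stem ends in a vowel (*sevenu*, *hevpa*).
*ou* — final sound /u/ (a vowel) → -o → *ouo*.
The final sound of *fefag* is /g/, which is a voiced consonant, so the suffix is -a, giving *fefaga*.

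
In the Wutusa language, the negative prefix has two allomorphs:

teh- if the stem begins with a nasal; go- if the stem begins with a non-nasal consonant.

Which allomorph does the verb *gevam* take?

*gevam*: first consonant = /g/, non-nasal → go-.

go-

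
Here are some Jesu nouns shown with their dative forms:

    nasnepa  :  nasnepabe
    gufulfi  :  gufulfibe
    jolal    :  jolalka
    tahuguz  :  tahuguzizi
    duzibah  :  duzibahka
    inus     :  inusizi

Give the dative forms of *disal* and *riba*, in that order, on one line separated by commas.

The suffix is conditioned by the final sound: -izi when the stem ends in a sibilant (*tahuguz*, *inus*); -ka when the stem ends in a non-sibilant consonant (*jolal*, *duzibah*); -be when the stem ends in a vowel (*nasnepa*, *gufulfi*).
*disal* — final sound /l/ (a non-sibilant consonant) → -ka → *disalka*.
Since the final sound of *riba* is /a/ (a vowel), it takes -be, giving *ribabe*.

disalka, ribabe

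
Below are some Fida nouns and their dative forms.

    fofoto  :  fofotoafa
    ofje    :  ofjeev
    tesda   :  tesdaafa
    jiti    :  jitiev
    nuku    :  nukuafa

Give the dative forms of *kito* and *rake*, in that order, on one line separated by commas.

Looking at the last vowel of each stem: -ev when the last vowel of the stem is a front vowel (*ofje*, *jiti*); -afa when the last vowel of the stem is a back vowel (*fofoto*, *tesda*, *nuku*).
The last vowel of *kito* is /o/, which is a back vowel, so the suffix is -afa, giving *kitoafa*.
*rake*: last vowel = /e/, a front vowel → -ev → *rakeev*.

kitoafa, rakeev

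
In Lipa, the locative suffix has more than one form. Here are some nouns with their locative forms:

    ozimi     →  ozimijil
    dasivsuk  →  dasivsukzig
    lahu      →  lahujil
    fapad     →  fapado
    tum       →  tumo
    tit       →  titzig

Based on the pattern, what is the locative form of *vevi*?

The pattern is voicing of the final sound: -zig when the stem ends in a voiceless consonant (*dasivsuk*, *tit*); -o when the stem ends in a voiced consonant (*fapad*, *tum*); -jil when the stem ends in a vowel (*ozimi*, *lahu*).
The final sound of *vevi* is /i/, which is a vowel, so the suffix is -jil, giving *vevijil*.

vevijil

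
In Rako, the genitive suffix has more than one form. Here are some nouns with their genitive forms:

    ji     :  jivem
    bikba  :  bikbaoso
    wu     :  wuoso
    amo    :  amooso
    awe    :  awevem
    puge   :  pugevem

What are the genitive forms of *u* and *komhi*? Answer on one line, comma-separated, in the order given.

The suffix is conditioned by the last vowel: -vem when the last vowel of the stem is a front vowel (*ji*, *awe*, *puge*); -oso when the last vowel of the stem is a back vowel (*bikba*, *wu*, *amo*).
*u* — last vowel /u/ (a back vowel) → -oso → *uoso*.
Since the last vowel of *komhi* is /i/ (a front vowel), it takes -vem, giving *komhivem*.

uoso, komhivem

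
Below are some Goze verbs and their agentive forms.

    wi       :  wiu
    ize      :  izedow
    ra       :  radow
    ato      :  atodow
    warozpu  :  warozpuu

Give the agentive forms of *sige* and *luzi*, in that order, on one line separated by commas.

The pattern is height harmony: -u when the last vowel of the stem is a high vowel (*wi*, *warozpu*); -dow when the last vowel of the stem is a non-high vowel (*ize*, *ra*, *ato*).
Since the last vowel of *sige* is /e/ (a non-high vowel), it takes -dow, giving *sigedow*.
*luzi* — last vowel /i/ (a high vowel) → -u → *luziu*.

sigedow, luziu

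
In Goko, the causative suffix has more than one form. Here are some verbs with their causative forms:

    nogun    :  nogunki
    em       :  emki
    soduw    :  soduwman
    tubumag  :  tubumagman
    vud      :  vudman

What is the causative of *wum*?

wumki

The alternation tracks the final consonant of the stem — -ki when the stem ends in a nasal (*nogun*, *em*); -man when the stem ends in a non-nasal consonant (*soduw*, *tubumag*, *vud*).
Since the final consonant of *wum* is /m/ (a nasal), it takes -ki, giving *wumki*.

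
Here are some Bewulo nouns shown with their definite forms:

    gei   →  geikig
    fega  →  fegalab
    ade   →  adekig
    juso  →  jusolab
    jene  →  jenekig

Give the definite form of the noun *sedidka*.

sedidkalab

The pattern is front/back vowel harmony: -kig when the last vowel of the stem is a front vowel (*gei*, *ade*, *jene*); -lab when the last vowel of the stem is a back vowel (*fega*, *juso*).
*sedidka*: last vowel = /a/, a back vowel → -lab → *sedidkalab*.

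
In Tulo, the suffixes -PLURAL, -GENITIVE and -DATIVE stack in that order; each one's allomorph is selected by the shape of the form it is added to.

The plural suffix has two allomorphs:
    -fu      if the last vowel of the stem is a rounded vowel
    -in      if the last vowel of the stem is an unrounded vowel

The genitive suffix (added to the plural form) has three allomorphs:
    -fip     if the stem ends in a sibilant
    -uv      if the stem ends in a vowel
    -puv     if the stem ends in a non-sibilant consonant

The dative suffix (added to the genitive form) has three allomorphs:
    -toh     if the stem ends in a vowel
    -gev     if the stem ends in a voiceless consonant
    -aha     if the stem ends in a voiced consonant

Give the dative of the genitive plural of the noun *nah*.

Since the last vowel of *nah* is /a/ (an unrounded vowel), it takes -in, giving *nahin*.
The final sound of the plural form *nahin* is /n/, which is a non-sibilant consonant, so the genitive suffix is -puv, giving *nahinpuv*.
The genitive form *nahinpuv* — final sound /v/ (a voiced consonant) → -aha → *nahinpuvaha*.

nahinpuvaha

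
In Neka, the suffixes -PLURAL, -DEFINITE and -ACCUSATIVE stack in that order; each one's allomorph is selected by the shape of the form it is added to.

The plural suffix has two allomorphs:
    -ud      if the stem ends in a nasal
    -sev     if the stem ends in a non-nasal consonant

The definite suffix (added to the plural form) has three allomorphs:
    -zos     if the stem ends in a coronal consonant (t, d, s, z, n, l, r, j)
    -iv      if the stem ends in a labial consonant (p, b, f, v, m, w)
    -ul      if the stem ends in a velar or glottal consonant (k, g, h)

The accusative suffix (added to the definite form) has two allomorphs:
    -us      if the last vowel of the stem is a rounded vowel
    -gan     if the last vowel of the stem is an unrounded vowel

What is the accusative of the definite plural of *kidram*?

*kidram* — final consonant /m/ (a nasal) → -ud → *kidramud*.
The plural form *kidramud*: final consonant = /d/, coronal → -zos → *kidramudzos*.
The definite form *kidramudzos* — last vowel /o/ (a rounded vowel) → -us → *kidramudzosus*.

kidramudzosus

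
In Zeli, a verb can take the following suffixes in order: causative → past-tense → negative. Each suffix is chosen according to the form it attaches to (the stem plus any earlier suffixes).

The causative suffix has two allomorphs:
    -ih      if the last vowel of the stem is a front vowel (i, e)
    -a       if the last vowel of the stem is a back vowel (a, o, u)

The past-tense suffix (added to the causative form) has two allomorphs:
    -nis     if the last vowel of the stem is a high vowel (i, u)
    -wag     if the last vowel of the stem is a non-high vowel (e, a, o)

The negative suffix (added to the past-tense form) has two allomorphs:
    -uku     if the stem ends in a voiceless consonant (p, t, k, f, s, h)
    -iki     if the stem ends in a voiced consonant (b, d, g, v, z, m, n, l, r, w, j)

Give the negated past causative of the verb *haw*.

hawawagiki

*haw*: last vowel = /a/, a back vowel → -a → *hawa*.
The last vowel of the causative form *hawa* is /a/, which is a non-high vowel, so the past-tense suffix is -wag, giving *hawawag*.
Since the final consonant of the past-tense form *hawawag* is /g/ (voiced), it takes -iki, giving *hawawagiki*.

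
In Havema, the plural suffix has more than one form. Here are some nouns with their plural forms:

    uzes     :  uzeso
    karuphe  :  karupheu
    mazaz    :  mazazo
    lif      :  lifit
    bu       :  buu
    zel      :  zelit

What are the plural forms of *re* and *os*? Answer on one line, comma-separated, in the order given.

The suffix is conditioned by the final sound: -o when the stem ends in a sibilant (*uzes*, *mazaz*); -it when the stem ends in a non-sibilant consonant (*lif*, *zel*); -u when the stem ends in a vowel (*karuphe*, *bu*).
Since the final sound of *re* is /e/ (a vowel), it takes -u, giving *reu*.
*os*: final sound = /s/, a sibilant → -o → *oso*.

reu, oso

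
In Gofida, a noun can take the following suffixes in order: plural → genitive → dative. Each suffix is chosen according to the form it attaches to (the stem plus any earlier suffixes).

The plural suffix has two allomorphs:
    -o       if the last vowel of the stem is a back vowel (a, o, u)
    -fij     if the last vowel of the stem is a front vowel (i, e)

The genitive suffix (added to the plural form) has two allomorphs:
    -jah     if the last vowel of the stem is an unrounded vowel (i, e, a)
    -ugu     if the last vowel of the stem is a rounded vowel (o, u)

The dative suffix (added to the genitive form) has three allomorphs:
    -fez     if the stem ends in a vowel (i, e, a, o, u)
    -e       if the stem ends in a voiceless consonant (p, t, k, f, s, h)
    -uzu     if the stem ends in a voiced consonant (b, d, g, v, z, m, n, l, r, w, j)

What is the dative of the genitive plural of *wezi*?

wezifijjahe

*wezi*: last vowel = /i/, a front vowel → -fij → *wezifij*.
Since the last vowel of the plural form *wezifij* is /i/ (an unrounded vowel), it takes -jah, giving *wezifijjah*.
The final sound of the genitive form *wezifijjah* is /h/, which is a voiceless consonant, so the dative suffix is -e, giving *wezifijjahe*.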